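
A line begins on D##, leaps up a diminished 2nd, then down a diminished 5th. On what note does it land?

A#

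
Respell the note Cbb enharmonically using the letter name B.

Bb

Cbb is pitch class 10. The letter B alone is pitch class 11.
To reach pitch class 10 from B requires an offset of -1 semitone, i.e. flat: Bb.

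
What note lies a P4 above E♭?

E up a perfect fourth is A, so the target letter is A.
From Eb, a perfect fourth is 5 semitones up: Ab.

Ab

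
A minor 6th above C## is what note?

A#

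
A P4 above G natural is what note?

G up a perfect fourth is C, so the target letter is C.
From G, a perfect fourth is 5 semitones up: C.

C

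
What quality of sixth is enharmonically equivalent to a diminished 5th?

A diminished fifth spans 6 semitones.
A sixth spanning 6 semitones is doubly diminished (the major sixth is 9).

doubly diminished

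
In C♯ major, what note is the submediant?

A#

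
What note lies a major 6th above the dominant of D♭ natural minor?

F

The dominant of Db natural minor is Ab.
A major sixth (9 semitones) above Ab lands on the letter F, giving F.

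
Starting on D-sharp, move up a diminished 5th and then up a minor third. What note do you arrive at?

C

A diminished fifth up from D# is A (letter A, 6 semitones up).
A minor third up from A is C (letter C, 3 semitones up).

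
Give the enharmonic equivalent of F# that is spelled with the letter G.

Gb

F# is pitch class 6. The letter G alone is pitch class 7.
To reach pitch class 6 from G requires an offset of -1 semitone, i.e. flat: Gb.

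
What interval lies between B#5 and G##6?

Counting letters B–C–D–E–F–G gives a sixth.
B#→G## = 9 semitones, exactly the major sixth.

major sixth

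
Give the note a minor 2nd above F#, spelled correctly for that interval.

G

A second above F lands on the letter G.
A minor second spans 1 semitone, so F# moves to pitch class 7. On the letter G that is G.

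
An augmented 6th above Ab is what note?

A up a major sixth is F#, so the target letter is F.
From Ab, an augmented sixth is 10 semitones up: F#.

F#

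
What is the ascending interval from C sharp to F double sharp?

augmented fourth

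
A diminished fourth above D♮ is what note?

A fourth above D lands on the letter G.
A diminished fourth spans 4 semitones, so D moves to pitch class 6. On the letter G that is Gb.

Gb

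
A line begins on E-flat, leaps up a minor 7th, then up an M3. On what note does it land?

F

A minor seventh up from Eb is Db (letter D, 10 semitones up).
A major third up from Db is F (letter F, 4 semitones up).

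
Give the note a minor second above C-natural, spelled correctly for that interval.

Db

A second above C lands on the letter D.
A minor second spans 1 semitone, so C moves to pitch class 1. On the letter D that is Db.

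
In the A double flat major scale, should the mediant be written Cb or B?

Each scale degree takes a distinct letter name. Degree 3 of a scale on A must use the letter C.
Cb and B are enharmonically the same pitch, but only Cb uses the letter C, so it is the correct spelling here.

Cb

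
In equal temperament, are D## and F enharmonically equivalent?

No

Two spellings are enharmonically equivalent only if they share a pitch class.
Here D## → 4, F → 5; 4 ≠ 5, so they are not.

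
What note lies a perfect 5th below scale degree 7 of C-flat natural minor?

Ebb

Scale degree 7 of Cb natural minor is Bbb.
A perfect fifth (7 semitones) below Bbb lands on the letter E, giving Ebb.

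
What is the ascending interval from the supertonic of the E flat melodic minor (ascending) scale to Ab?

minor third

The supertonic of Eb melodic minor (ascending) is F.
F up to Ab: letters F→A make it a third; 3 semitones makes it minor.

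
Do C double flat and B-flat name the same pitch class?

Yes

Cbb is pitch class 10; Bb is pitch class 10.
All spellings map to pitch class 10, so they are enharmonically equivalent.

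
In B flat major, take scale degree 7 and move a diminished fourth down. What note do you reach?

E#

Scale degree 7 of Bb major is A.
A diminished fourth (4 semitones) below A lands on the letter E, giving E#.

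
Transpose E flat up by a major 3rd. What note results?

E up a major third is G#, so the target letter is G.
From Eb, a major third is 4 semitones up: G.

G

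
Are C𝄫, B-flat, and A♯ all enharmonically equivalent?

Yes

Cbb is pitch class 10; Bb is pitch class 10; A# is pitch class 10.
All spellings map to pitch class 10, so they are enharmonically equivalent.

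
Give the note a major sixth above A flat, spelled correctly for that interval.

A up a major sixth is F#, so the target letter is F.
From Ab, a major sixth is 9 semitones up: F.

F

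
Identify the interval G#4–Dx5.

Counting letters G–A–B–C–D gives a fifth.
G#→D## = 8 semitones, 1 wider than the perfect fifth (7), so augmented.

augmented fifth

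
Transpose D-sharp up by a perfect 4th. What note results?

G#

D up a perfect fourth is G, so the target letter is G.
From D#, a perfect fourth is 5 semitones up: G#.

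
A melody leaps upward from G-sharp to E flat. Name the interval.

diminished sixth

The letter names run G→E, a span of 5 letter steps, so the interval is some kind of sixth.
G# to Eb is 7 semitones. A major sixth is 9, so 7 makes it diminished.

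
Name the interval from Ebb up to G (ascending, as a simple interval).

Counting letters E–F–G gives a third.
Ebb→G = 5 semitones, 1 wider than the major third (4), so augmented.

augmented third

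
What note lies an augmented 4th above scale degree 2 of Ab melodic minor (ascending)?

E

Scale degree 2 of Ab melodic minor (ascending) is Bb.
An augmented fourth (6 semitones) above Bb lands on the letter E, giving E.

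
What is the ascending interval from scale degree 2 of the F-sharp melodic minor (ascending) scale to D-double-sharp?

augmented fifth

Scale degree 2 of F# melodic minor (ascending) is G#.
G# up to D##: letters G→D make it a fifth; 8 semitones makes it augmented.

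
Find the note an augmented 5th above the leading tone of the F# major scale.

B##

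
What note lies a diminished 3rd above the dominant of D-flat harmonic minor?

The dominant of Db harmonic minor is Ab.
A diminished third (2 semitones) above Ab lands on the letter C, giving Cbb.

Cbb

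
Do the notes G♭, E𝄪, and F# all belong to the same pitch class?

Yes

Gb is pitch class 6; E## is pitch class 6; F# is pitch class 6.
All spellings map to pitch class 6, so they are enharmonically equivalent.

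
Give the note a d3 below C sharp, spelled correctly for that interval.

A##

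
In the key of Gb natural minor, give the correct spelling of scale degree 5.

The Gb natural minor scale runs Gb Ab Bbb Cb Db Ebb Fb.
Degree 5 is Db.

Db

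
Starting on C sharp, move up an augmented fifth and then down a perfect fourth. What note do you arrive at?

An augmented fifth up from C# is G## (letter G, 8 semitones up).
A perfect fourth down from G## is D## (letter D, 5 semitones down).

D##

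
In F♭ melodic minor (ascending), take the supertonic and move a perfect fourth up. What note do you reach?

The supertonic of Fb melodic minor (ascending) is Gb.
A perfect fourth (5 semitones) above Gb lands on the letter C, giving Cb.

Cb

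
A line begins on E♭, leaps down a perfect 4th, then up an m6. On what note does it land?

A perfect fourth down from Eb is Bb (letter B, 5 semitones down).
A minor sixth up from Bb is Gb (letter G, 8 semitones up).

Gb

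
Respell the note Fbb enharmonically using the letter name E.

Plain E sits 1 semitone above Fbb, so on the letter E the same pitch needs a flat: Eb.

Eb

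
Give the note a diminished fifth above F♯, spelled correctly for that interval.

C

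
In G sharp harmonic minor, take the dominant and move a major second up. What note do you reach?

The dominant of G# harmonic minor is D#.
A major second (2 semitones) above D# lands on the letter E, giving E#.

E#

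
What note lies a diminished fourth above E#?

A fourth above E lands on the letter A.
A diminished fourth spans 4 semitones, so E# moves to pitch class 9. On the letter A that is A.

A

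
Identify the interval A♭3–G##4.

doubly augmented seventh

The letter names run A→G, a span of 6 letter steps, so the interval is some kind of seventh.
Ab to G## is 13 semitones. A major seventh is 11, so 13 makes it doubly augmented.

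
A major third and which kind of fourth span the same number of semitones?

A major third spans 4 semitones.
A fourth spanning 4 semitones is diminished (the perfect fourth is 5).

diminished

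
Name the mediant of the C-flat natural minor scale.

Ebb

The Cb natural minor scale runs Cb Db Ebb Fb Gb Abb Bbb.
Degree 3 is Ebb.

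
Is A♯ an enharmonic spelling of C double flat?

Yes

A# = pitch class 10 and Cbb = pitch class 10 — the same pitch class, so they are enharmonic equivalents.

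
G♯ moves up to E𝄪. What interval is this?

augmented sixth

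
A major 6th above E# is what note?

C##

A sixth above E lands on the letter C.
A major sixth spans 9 semitones, so E# moves to pitch class 2. On the letter C that is C##.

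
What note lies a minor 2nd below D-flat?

D down a major second is C, so the target letter is C.
From Db, a minor second is 1 semitone down: C.

C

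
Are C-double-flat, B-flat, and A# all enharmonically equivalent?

Cbb is pitch class 10; Bb is pitch class 10; A# is pitch class 10.
All spellings map to pitch class 10, so they are enharmonically equivalent.

Yes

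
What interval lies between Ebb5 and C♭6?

major sixth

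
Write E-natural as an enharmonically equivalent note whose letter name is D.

E is pitch class 4. The letter D alone is pitch class 2.
To reach pitch class 4 from D requires an offset of +2 semitones, i.e. double sharp: D##.

D##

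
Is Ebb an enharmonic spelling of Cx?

Ebb is pitch class 2; C## is pitch class 2.
All spellings map to pitch class 2, so they are enharmonically equivalent.

Yes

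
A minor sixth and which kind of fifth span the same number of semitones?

augmented

A minor sixth spans 8 semitones.
A fifth spanning 8 semitones is augmented (the perfect fifth is 7).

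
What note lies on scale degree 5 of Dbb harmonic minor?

Abb

Degree 5 takes the letter 4 steps above D, which is A.
In harmonic minor, degree 5 sits 7 semitones above the tonic. Dbb + 7 semitones is pitch class 7, spelled on A as Abb.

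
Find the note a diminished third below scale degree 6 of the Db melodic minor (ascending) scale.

G#

Scale degree 6 of Db melodic minor (ascending) is Bb.
A diminished third (2 semitones) below Bb lands on the letter G, giving G#.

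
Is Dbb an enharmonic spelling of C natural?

Dbb is pitch class 0; C is pitch class 0.
All spellings map to pitch class 0, so they are enharmonically equivalent.

Yes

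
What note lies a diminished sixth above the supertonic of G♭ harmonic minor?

Fbb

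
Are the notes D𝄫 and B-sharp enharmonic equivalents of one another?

Dbb is pitch class 0; B# is pitch class 0.
All spellings map to pitch class 0, so they are enharmonically equivalent.

Yes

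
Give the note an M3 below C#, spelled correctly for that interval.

A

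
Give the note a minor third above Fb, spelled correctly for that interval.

F up a major third is A, so the target letter is A.
From Fb, a minor third is 3 semitones up: Abb.

Abb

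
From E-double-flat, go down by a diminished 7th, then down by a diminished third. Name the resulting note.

D#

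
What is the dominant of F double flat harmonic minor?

Degree 5 takes the letter 4 steps above F, which is C.
In harmonic minor, degree 5 sits 7 semitones above the tonic. Fbb + 7 semitones is pitch class 10, spelled on C as Cbb.

Cbb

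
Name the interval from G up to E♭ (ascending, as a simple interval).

Counting letters G–A–B–C–D–E gives a sixth.
G→Eb = 8 semitones, 1 narrower than the major sixth (9), so minor.

minor sixth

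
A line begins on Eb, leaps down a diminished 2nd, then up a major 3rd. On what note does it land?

F##

A diminished second down from Eb is D# (letter D, 0 semitones down).
A major third up from D# is F## (letter F, 4 semitones up).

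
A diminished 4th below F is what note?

C#

A fourth below F lands on the letter C.
A diminished fourth spans 4 semitones, so F moves to pitch class 1. On the letter C that is C#.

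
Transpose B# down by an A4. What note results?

F#

A fourth below B lands on the letter F.
An augmented fourth spans 6 semitones, so B# moves to pitch class 6. On the letter F that is F#.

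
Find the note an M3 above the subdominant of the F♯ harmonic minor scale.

D#

The subdominant of F# harmonic minor is B.
A major third (4 semitones) above B lands on the letter D, giving D#.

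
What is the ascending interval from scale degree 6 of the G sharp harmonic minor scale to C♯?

Scale degree 6 of G# harmonic minor is E.
E up to C#: letters E→C make it a sixth; 9 semitones makes it major.

major sixth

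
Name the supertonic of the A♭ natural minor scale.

Bb

Degree 2 takes the letter 1 step above A, which is B.
In natural minor, degree 2 sits 2 semitones above the tonic. Ab + 2 semitones is pitch class 10, spelled on B as Bb.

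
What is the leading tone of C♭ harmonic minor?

The Cb harmonic minor scale runs Cb Db Ebb Fb Gb Abb Bb.
Degree 7 is Bb.

Bb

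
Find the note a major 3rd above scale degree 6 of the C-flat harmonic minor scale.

Cb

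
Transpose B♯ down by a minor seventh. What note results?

A seventh below B lands on the letter C.
A minor seventh spans 10 semitones, so B# moves to pitch class 2. On the letter C that is C##.

C##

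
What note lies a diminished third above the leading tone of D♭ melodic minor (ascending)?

The leading tone of Db melodic minor (ascending) is C.
A diminished third (2 semitones) above C lands on the letter E, giving Ebb.

Ebb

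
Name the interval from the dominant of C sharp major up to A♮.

The dominant of C# major is G#.
G# up to A: letters G→A make it a second; 1 semitone makes it minor.

minor second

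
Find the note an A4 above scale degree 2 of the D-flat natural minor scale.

A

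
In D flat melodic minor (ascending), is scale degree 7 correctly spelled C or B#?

C

Each scale degree takes a distinct letter name. Degree 7 of a scale on D must use the letter C.
C and B# are enharmonically the same pitch, but only C uses the letter C, so it is the correct spelling here.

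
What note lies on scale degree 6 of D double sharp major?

Degree 6 takes the letter 5 steps above D, which is B.
In major, degree 6 sits 9 semitones above the tonic. D## + 9 semitones is pitch class 1, spelled on B as B##.

B##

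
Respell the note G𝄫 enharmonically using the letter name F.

Plain F sits at the same pitch as Gbb, so on the letter F the same pitch needs a natural: F.

F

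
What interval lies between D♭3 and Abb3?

diminished fifth

Counting letters D–E–F–G–A gives a fifth.
Db→Abb = 6 semitones, 1 narrower than the perfect fifth (7), so diminished.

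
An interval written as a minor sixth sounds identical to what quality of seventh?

A minor sixth spans 8 semitones.
A seventh spanning 8 semitones is doubly diminished (the major seventh is 11).

doubly diminished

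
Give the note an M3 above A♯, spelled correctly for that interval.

C##

A up a major third is C#, so the target letter is C.
From A#, a major third is 4 semitones up: C##.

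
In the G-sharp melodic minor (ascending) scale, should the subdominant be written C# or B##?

C#

Each scale degree takes a distinct letter name. Degree 4 of a scale on G must use the letter C.
C# and B## are enharmonically the same pitch, but only C# uses the letter C, so it is the correct spelling here.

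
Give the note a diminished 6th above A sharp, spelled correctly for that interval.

A sixth above A lands on the letter F.
A diminished sixth spans 7 semitones, so A# moves to pitch class 5. On the letter F that is F.

F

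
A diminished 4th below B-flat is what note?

F#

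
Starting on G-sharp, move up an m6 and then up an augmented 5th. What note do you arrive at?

B#

A minor sixth up from G# is E (letter E, 8 semitones up).
An augmented fifth up from E is B# (letter B, 8 semitones up).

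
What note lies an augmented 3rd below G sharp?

G down a major third is Eb, so the target letter is E.
From G#, an augmented third is 5 semitones down: Eb.

Eb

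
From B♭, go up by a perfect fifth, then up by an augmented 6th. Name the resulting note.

A perfect fifth up from Bb is F (letter F, 7 semitones up).
An augmented sixth up from F is D# (letter D, 10 semitones up).

D#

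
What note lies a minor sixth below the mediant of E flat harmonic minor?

Bb

The mediant of Eb harmonic minor is Gb.
A minor sixth (8 semitones) below Gb lands on the letter B, giving Bb.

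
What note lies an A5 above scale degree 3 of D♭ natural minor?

Scale degree 3 of Db natural minor is Fb.
An augmented fifth (8 semitones) above Fb lands on the letter C, giving C.

C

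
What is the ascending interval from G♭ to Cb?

perfect fourth

The letter names run G→C, a span of 3 letter steps, so the interval is some kind of fourth.
Gb to Cb is 5 semitones. A perfect fourth is 5, so 5 makes it perfect.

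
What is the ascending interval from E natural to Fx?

augmented second

Counting letters E–F gives a second.
E→F## = 3 semitones, 1 wider than the major second (2), so augmented.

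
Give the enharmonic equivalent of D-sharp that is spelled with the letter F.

Fbb

D# is pitch class 3. The letter F alone is pitch class 5.
To reach pitch class 3 from F requires an offset of -2 semitones, i.e. double flat: Fbb.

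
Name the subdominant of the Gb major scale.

Cb

Degree 4 takes the letter 3 steps above G, which is C.
In major, degree 4 sits 5 semitones above the tonic. Gb + 5 semitones is pitch class 11, spelled on C as Cb.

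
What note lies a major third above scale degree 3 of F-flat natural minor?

Cb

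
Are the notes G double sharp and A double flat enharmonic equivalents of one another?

No

Two spellings are enharmonically equivalent only if they share a pitch class.
Here G## → 9, Abb → 7; 7 ≠ 9, so they are not.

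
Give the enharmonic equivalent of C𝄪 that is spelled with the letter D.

D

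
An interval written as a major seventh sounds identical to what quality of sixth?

doubly augmented

A major seventh spans 11 semitones.
A sixth spanning 11 semitones is doubly augmented (the major sixth is 9).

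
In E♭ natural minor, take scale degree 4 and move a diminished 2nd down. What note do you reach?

G#

Scale degree 4 of Eb natural minor is Ab.
A diminished second (0 semitones) below Ab lands on the letter G, giving G#.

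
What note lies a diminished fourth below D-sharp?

A##

A fourth below D lands on the letter A.
A diminished fourth spans 4 semitones, so D# moves to pitch class 11. On the letter A that is A##.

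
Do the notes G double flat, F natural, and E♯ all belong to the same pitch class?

Yes

Gbb = pitch class 5 and F = pitch class 5 and E# = pitch class 5 — the same pitch class, so they are enharmonic equivalents.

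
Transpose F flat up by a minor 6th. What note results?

A sixth above F lands on the letter D.
A minor sixth spans 8 semitones, so Fb moves to pitch class 0. On the letter D that is Dbb.

Dbb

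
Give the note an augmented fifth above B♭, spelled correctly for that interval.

F#

B up a perfect fifth is F#, so the target letter is F.
From Bb, an augmented fifth is 8 semitones up: F#.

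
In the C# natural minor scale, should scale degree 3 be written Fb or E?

Each scale degree takes a distinct letter name. Degree 3 of a scale on C must use the letter E.
E and Fb are enharmonically the same pitch, but only E uses the letter E, so it is the correct spelling here.

E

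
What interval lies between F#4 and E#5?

Counting letters F–G–A–B–C–D–E gives a seventh.
F#→E# = 11 semitones, exactly the major seventh.

major seventh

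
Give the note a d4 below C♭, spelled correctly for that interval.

G

A fourth below C lands on the letter G.
A diminished fourth spans 4 semitones, so Cb moves to pitch class 7. On the letter G that is G.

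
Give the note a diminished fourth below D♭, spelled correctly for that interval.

A

D down a perfect fourth is A, so the target letter is A.
From Db, a diminished fourth is 4 semitones down: A.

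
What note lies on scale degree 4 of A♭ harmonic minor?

Db

Degree 4 takes the letter 3 steps above A, which is D.
In harmonic minor, degree 4 sits 5 semitones above the tonic. Ab + 5 semitones is pitch class 1, spelled on D as Db.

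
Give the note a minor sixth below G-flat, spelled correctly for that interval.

G down a major sixth is Bb, so the target letter is B.
From Gb, a minor sixth is 8 semitones down: Bb.

Bb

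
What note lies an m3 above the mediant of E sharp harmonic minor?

The mediant of E# harmonic minor is G#.
A minor third (3 semitones) above G# lands on the letter B, giving B.

B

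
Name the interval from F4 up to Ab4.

minor third

The letter names run F→A, a span of 2 letter steps, so the interval is some kind of third.
F to Ab is 3 semitones. A major third is 4, so 3 makes it minor.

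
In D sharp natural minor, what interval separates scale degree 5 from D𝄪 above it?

augmented fourth

Scale degree 5 of D# natural minor is A#.
A# up to D##: letters A→D make it a fourth; 6 semitones makes it augmented.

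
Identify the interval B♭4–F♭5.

diminished fifth

Counting letters B–C–D–E–F gives a fifth.
Bb→Fb = 6 semitones, 1 narrower than the perfect fifth (7), so diminished.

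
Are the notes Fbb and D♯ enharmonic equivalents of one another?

Yes

Fbb is pitch class 3; D# is pitch class 3.
All spellings map to pitch class 3, so they are enharmonically equivalent.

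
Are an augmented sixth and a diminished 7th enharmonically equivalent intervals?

An augmented sixth spans 10 semitones; a diminished seventh spans 9.
The spans differ, so they are not enharmonic equivalents.

No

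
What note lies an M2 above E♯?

F##

E up a major second is F#, so the target letter is F.
From E#, a major second is 2 semitones up: F##.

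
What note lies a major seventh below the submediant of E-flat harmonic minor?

Dbb

The submediant of Eb harmonic minor is Cb.
A major seventh (11 semitones) below Cb lands on the letter D, giving Dbb.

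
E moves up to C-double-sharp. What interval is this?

augmented sixth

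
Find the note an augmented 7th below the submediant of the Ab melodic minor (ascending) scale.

Gbb

The submediant of Ab melodic minor (ascending) is F.
An augmented seventh (12 semitones) below F lands on the letter G, giving Gbb.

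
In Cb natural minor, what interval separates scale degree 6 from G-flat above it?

Scale degree 6 of Cb natural minor is Abb.
Abb up to Gb: letters A→G make it a seventh; 11 semitones makes it major.

major seventh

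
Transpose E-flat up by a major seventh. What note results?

E up a major seventh is D#, so the target letter is D.
From Eb, a major seventh is 11 semitones up: D.

D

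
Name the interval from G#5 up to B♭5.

Counting letters G–A–B gives a third.
G#→Bb = 2 semitones, 2 narrower than the major third (4), so diminished.

diminished third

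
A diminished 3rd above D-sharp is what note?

D up a major third is F#, so the target letter is F.
From D#, a diminished third is 2 semitones up: F.

F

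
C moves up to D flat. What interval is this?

Counting letters C–D gives a second.
C→Db = 1 semitone, 1 narrower than the major second (2), so minor.

minor second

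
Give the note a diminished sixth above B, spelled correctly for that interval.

Gb

A sixth above B lands on the letter G.
A diminished sixth spans 7 semitones, so B moves to pitch class 6. On the letter G that is Gb.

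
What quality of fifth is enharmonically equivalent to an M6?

A major sixth spans 9 semitones.
A fifth spanning 9 semitones is doubly augmented (the perfect fifth is 7).

doubly augmented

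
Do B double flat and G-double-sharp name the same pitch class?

Yes

Bbb is pitch class 9; G## is pitch class 9.
All spellings map to pitch class 9, so they are enharmonically equivalent.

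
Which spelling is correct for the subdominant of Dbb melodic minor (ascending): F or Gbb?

Each scale degree takes a distinct letter name. Degree 4 of a scale on D must use the letter G.
Gbb and F are enharmonically the same pitch, but only Gbb uses the letter G, so it is the correct spelling here.

Gbb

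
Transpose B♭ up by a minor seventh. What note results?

Ab

A seventh above B lands on the letter A.
A minor seventh spans 10 semitones, so Bb moves to pitch class 8. On the letter A that is Ab.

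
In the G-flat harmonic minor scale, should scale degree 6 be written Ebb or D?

Ebb

Each scale degree takes a distinct letter name. Degree 6 of a scale on G must use the letter E.
Ebb and D are enharmonically the same pitch, but only Ebb uses the letter E, so it is the correct spelling here.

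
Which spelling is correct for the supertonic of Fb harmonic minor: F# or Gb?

Gb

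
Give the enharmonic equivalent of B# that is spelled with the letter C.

B# is pitch class 0. The letter C alone is pitch class 0.
Pitch class 0 on C needs no accidental: C.

C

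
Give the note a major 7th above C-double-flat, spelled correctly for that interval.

Bbb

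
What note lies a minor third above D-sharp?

F#

A third above D lands on the letter F.
A minor third spans 3 semitones, so D# moves to pitch class 6. On the letter F that is F#.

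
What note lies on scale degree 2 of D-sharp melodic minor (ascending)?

Degree 2 takes the letter 1 step above D, which is E.
In melodic minor (ascending), degree 2 sits 2 semitones above the tonic. D# + 2 semitones is pitch class 5, spelled on E as E#.

E#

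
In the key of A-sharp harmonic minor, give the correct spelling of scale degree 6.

F#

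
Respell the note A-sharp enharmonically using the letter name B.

Bb

A# is pitch class 10. The letter B alone is pitch class 11.
To reach pitch class 10 from B requires an offset of -1 semitone, i.e. flat: Bb.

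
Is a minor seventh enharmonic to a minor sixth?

A minor seventh spans 10 semitones; a minor sixth spans 8.
The spans differ, so they are not enharmonic equivalents.

No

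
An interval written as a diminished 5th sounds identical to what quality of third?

A diminished fifth spans 6 semitones.
A third spanning 6 semitones is doubly augmented (the major third is 4).

doubly augmented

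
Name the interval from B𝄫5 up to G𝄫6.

minor sixth

Counting letters B–C–D–E–F–G gives a sixth.
Bbb→Gbb = 8 semitones, 1 narrower than the major sixth (9), so minor.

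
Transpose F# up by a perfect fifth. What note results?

C#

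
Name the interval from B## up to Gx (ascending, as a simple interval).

The letter names run B→G, a span of 5 letter steps, so the interval is some kind of sixth.
B## to G## is 8 semitones. A major sixth is 9, so 8 makes it minor.

minor sixth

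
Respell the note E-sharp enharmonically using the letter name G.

Gbb

E# is pitch class 5. The letter G alone is pitch class 7.
To reach pitch class 5 from G requires an offset of -2 semitones, i.e. double flat: Gbb.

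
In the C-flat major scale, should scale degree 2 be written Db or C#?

Each scale degree takes a distinct letter name. Degree 2 of a scale on C must use the letter D.
Db and C# are enharmonically the same pitch, but only Db uses the letter D, so it is the correct spelling here.

Db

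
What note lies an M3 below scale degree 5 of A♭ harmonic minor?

Scale degree 5 of Ab harmonic minor is Eb.
A major third (4 semitones) below Eb lands on the letter C, giving Cb.

Cb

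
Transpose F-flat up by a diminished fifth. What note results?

Cbb

F up a perfect fifth is C, so the target letter is C.
From Fb, a diminished fifth is 6 semitones up: Cbb.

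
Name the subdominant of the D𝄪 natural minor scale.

G##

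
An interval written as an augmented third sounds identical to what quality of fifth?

An augmented third spans 5 semitones.
A fifth spanning 5 semitones is doubly diminished (the perfect fifth is 7).

doubly diminished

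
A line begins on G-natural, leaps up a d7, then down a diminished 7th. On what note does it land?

A diminished seventh up from G is Fb (letter F, 9 semitones up).
A diminished seventh down from Fb is G (letter G, 9 semitones down).

G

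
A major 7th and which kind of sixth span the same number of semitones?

A major seventh spans 11 semitones.
A sixth spanning 11 semitones is doubly augmented (the major sixth is 9).

doubly augmented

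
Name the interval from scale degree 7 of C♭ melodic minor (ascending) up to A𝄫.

Scale degree 7 of Cb melodic minor (ascending) is Bb.
Bb up to Abb: letters B→A make it a seventh; 9 semitones makes it diminished.

diminished seventh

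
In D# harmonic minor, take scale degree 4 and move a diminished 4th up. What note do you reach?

Scale degree 4 of D# harmonic minor is G#.
A diminished fourth (4 semitones) above G# lands on the letter C, giving C.

C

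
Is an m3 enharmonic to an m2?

No

A minor third spans 3 semitones; a minor second spans 1.
The spans differ, so they are not enharmonic equivalents.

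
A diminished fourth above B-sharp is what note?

A fourth above B lands on the letter E.
A diminished fourth spans 4 semitones, so B# moves to pitch class 4. On the letter E that is E.

E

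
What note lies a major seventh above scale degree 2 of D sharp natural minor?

D##

Scale degree 2 of D# natural minor is E#.
A major seventh (11 semitones) above E# lands on the letter D, giving D##.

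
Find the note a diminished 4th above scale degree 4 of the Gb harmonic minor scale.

Fbb

Scale degree 4 of Gb harmonic minor is Cb.
A diminished fourth (4 semitones) above Cb lands on the letter F, giving Fbb.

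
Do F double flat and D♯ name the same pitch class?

Yes

Fbb is pitch class 3; D# is pitch class 3.
All spellings map to pitch class 3, so they are enharmonically equivalent.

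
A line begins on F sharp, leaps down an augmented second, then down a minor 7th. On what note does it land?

An augmented second down from F# is Eb (letter E, 3 semitones down).
A minor seventh down from Eb is F (letter F, 10 semitones down).

F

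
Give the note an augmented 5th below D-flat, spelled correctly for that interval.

Gbb

D down a perfect fifth is G, so the target letter is G.
From Db, an augmented fifth is 8 semitones down: Gbb.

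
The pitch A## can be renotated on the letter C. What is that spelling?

A## is pitch class 11. The letter C alone is pitch class 0.
To reach pitch class 11 from C requires an offset of -1 semitone, i.e. flat: Cb.

Cb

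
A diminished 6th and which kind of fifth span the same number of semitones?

perfect

A diminished sixth spans 7 semitones.
A fifth spanning 7 semitones is perfect (the perfect fifth is 7).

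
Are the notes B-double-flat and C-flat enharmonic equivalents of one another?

Bbb is pitch class 9; Cb is pitch class 11.
The pitch classes differ (9 vs. 11), so they are not enharmonic equivalents.

No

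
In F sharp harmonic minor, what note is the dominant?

Degree 5 takes the letter 4 steps above F, which is C.
In harmonic minor, degree 5 sits 7 semitones above the tonic. F# + 7 semitones is pitch class 1, spelled on C as C#.

C#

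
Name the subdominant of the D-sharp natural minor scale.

Degree 4 takes the letter 3 steps above D, which is G.
In natural minor, degree 4 sits 5 semitones above the tonic. D# + 5 semitones is pitch class 8, spelled on G as G#.

G#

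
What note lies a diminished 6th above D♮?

D up a major sixth is B, so the target letter is B.
From D, a diminished sixth is 7 semitones up: Bbb.

Bbb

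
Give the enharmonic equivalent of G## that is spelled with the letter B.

Bbb

Plain B sits 2 semitones above G##, so on the letter B the same pitch needs a double flat: Bbb.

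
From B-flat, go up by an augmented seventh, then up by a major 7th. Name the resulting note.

G##

An augmented seventh up from Bb is A# (letter A, 12 semitones up).
A major seventh up from A# is G## (letter G, 11 semitones up).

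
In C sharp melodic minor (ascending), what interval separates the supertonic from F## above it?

The supertonic of C# melodic minor (ascending) is D#.
D# up to F##: letters D→F make it a third; 4 semitones makes it major.

major third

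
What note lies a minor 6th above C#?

C up a major sixth is A, so the target letter is A.
From C#, a minor sixth is 8 semitones up: A.

A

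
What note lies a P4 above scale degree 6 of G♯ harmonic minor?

A

Scale degree 6 of G# harmonic minor is E.
A perfect fourth (5 semitones) above E lands on the letter A, giving A.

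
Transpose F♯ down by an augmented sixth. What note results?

A sixth below F lands on the letter A.
An augmented sixth spans 10 semitones, so F# moves to pitch class 8. On the letter A that is Ab.

Ab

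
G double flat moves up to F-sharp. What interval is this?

doubly augmented seventh

Counting letters G–A–B–C–D–E–F gives a seventh.
Gbb→F# = 13 semitones, 2 wider than the major seventh (11), so doubly augmented.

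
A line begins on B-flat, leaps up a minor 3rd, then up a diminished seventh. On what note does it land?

Cbb

A minor third up from Bb is Db (letter D, 3 semitones up).
A diminished seventh up from Db is Cbb (letter C, 9 semitones up).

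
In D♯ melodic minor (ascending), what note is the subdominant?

Degree 4 takes the letter 3 steps above D, which is G.
In melodic minor (ascending), degree 4 sits 5 semitones above the tonic. D# + 5 semitones is pitch class 8, spelled on G as G#.

G#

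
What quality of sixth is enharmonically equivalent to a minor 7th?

augmented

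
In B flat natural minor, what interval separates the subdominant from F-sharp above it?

augmented second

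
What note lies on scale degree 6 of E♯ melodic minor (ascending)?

C##

Degree 6 takes the letter 5 steps above E, which is C.
In melodic minor (ascending), degree 6 sits 9 semitones above the tonic. E# + 9 semitones is pitch class 2, spelled on C as C##.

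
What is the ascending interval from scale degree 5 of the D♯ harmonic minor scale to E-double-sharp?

augmented fifth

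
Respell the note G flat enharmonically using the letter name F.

F#

Gb is pitch class 6. The letter F alone is pitch class 5.
To reach pitch class 6 from F requires an offset of +1 semitone, i.e. sharp: F#.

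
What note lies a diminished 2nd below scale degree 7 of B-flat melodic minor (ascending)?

Scale degree 7 of Bb melodic minor (ascending) is A.
A diminished second (0 semitones) below A lands on the letter G, giving G##.

G##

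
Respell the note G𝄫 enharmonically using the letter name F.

F

Plain F sits at the same pitch as Gbb, so on the letter F the same pitch needs a natural: F.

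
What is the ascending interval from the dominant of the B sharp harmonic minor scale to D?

diminished sixth

The dominant of B# harmonic minor is F##.
F## up to D: letters F→D make it a sixth; 7 semitones makes it diminished.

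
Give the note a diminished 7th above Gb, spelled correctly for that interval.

G up a major seventh is F#, so the target letter is F.
From Gb, a diminished seventh is 9 semitones up: Fbb.

Fbb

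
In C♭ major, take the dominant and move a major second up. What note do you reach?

The dominant of Cb major is Gb.
A major second (2 semitones) above Gb lands on the letter A, giving Ab.

Ab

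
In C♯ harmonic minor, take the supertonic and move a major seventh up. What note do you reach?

The supertonic of C# harmonic minor is D#.
A major seventh (11 semitones) above D# lands on the letter C, giving C##.

C##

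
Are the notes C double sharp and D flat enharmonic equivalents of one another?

No

C## is pitch class 2; Db is pitch class 1.
The pitch classes differ (2 vs. 1), so they are not enharmonic equivalents.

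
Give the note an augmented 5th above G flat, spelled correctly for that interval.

A fifth above G lands on the letter D.
An augmented fifth spans 8 semitones, so Gb moves to pitch class 2. On the letter D that is D.

D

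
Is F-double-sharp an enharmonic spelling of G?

F## = pitch class 7 and G = pitch class 7 — the same pitch class, so they are enharmonic equivalents.

Yes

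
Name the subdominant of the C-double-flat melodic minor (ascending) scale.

Fbb

Degree 4 takes the letter 3 steps above C, which is F.
In melodic minor (ascending), degree 4 sits 5 semitones above the tonic. Cbb + 5 semitones is pitch class 3, spelled on F as Fbb.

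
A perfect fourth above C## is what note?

F##

C up a perfect fourth is F, so the target letter is F.
From C##, a perfect fourth is 5 semitones up: F##.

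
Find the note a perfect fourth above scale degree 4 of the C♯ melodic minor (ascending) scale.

B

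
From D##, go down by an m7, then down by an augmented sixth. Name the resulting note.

G#

A minor seventh down from D## is E## (letter E, 10 semitones down).
An augmented sixth down from E## is G# (letter G, 10 semitones down).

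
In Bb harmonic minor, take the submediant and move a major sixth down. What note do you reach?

The submediant of Bb harmonic minor is Gb.
A major sixth (9 semitones) below Gb lands on the letter B, giving Bbb.

Bbb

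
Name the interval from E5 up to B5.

perfect fifth

Counting letters E–F–G–A–B gives a fifth.
E→B = 7 semitones, exactly the perfect fifth.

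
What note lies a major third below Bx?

B down a major third is G, so the target letter is G.
From B##, a major third is 4 semitones down: G##.

G##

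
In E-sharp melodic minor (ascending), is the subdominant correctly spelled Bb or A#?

A#

Each scale degree takes a distinct letter name. Degree 4 of a scale on E must use the letter A.
A# and Bb are enharmonically the same pitch, but only A# uses the letter A, so it is the correct spelling here.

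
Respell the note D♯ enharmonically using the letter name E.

Plain E sits 1 semitone above D#, so on the letter E the same pitch needs a flat: Eb.

Eb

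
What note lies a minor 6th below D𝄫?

A sixth below D lands on the letter F.
A minor sixth spans 8 semitones, so Dbb moves to pitch class 4. On the letter F that is Fb.

Fb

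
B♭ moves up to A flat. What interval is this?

minor seventh

Counting letters B–C–D–E–F–G–A gives a seventh.
Bb→Ab = 10 semitones, 1 narrower than the major seventh (11), so minor.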